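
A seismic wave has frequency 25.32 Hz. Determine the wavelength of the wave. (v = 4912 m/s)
λ = v/f = 194 m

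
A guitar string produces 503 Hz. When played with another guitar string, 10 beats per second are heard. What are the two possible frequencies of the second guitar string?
f₂ = 503 ± 10 Hz → 513 Hz or 493 Hz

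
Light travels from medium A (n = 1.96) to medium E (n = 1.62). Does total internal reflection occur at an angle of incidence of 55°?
θc = arcsin(n₂/n₁) = 55.74°; 55° < θc, so no — the ray refracts.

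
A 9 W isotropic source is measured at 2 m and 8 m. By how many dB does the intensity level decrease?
Δβ = 20·log₁₀(r₂/r₁) = 12.04 dB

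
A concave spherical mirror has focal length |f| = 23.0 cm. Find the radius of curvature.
R = 2|f| = 46 cm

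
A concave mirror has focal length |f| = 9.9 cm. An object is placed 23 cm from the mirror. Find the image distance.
f = +9.9 cm (concave); 1/di = 1/f − 1/do → di = 17.38 cm (real image, in front of mirror)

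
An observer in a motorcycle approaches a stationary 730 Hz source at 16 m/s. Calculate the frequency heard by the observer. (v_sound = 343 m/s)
f_obs = f·(v + v_o)/v = 764.1 Hz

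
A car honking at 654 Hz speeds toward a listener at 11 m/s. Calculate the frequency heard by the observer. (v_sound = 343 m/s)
f_obs = f·v/(v − v_s) = 675.7 Hz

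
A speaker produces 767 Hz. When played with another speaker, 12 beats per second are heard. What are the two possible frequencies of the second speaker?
f₂ = 767 ± 12 Hz → 779 Hz or 755 Hz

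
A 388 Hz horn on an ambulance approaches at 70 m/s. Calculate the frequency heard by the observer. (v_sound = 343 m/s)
f_obs = f·v/(v − v_s) = 487.5 Hz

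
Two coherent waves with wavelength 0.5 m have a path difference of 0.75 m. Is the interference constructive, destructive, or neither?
destructive — path difference = 1.5λ, an odd multiple of λ/2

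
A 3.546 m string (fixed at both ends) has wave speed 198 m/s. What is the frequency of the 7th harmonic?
fₙ = nv/(2L) = 195.4 Hz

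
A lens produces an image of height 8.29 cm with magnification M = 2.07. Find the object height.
ho = |hi|/|M| = 4.005 cm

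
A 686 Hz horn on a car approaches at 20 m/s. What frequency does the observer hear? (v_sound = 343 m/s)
f_obs = f·v/(v − v_s) = 728.5 Hz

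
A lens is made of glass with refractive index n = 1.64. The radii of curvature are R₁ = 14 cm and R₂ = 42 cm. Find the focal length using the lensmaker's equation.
1/f = (n − 1)(1/R₁ − 1/R₂) → f = 32.81 cm (converging lens)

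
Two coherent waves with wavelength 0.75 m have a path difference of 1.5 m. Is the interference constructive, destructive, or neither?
constructive — path difference = 2λ, a whole number of wavelengths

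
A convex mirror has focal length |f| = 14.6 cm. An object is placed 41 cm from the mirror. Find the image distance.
f = −14.6 cm (convex); 1/di = 1/f − 1/do → di = -10.77 cm (virtual image, behind mirror)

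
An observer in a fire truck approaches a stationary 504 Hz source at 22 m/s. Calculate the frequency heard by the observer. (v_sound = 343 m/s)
f_obs = f·(v + v_o)/v = 536.3 Hz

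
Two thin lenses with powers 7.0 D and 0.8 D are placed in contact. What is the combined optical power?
P_total = P₁ + P₂ = 7.8 D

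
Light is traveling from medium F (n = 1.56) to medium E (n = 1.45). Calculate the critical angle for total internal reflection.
θc = arcsin(n₂/n₁) = 68.36°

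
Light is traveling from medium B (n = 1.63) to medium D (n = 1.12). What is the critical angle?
θc = arcsin(n₂/n₁) = 43.4°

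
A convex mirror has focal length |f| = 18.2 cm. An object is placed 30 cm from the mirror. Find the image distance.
f = −18.2 cm (convex); 1/di = 1/f − 1/do → di = -11.33 cm (virtual image, behind mirror)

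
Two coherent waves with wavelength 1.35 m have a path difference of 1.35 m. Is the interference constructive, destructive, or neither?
constructive — path difference = 1λ, a whole number of wavelengths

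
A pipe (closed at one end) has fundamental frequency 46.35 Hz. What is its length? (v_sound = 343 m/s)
L = v/(4f₁) = 1.85 m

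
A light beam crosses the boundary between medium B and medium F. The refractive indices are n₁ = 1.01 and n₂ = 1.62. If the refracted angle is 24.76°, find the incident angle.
sin θ₁ = (n₂/n₁)·sin θ₂ → θ₁ = 42.2°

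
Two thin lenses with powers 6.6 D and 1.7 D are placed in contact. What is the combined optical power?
P_total = P₁ + P₂ = 8.3 D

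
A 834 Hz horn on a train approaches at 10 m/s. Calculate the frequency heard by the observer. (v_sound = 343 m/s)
f_obs = f·v/(v − v_s) = 859 Hz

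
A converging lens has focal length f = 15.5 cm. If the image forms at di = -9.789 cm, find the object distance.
1/do = 1/f − 1/di → do = 6 cm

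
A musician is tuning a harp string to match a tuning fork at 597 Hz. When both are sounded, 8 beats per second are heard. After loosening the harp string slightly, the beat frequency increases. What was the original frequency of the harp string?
589 Hz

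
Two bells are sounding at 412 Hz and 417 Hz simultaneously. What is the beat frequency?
5 Hz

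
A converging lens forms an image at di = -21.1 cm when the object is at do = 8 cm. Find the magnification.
M = −di/do = 2.638 (upright image)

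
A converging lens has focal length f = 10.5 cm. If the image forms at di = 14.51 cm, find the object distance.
1/do = 1/f − 1/di → do = 37.99 cm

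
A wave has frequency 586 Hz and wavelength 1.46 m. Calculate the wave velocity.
v = fλ = 855.6 m/s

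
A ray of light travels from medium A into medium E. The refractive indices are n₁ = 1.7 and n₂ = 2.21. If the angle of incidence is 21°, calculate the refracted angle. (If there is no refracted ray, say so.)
sin θ₂ = (n₁/n₂)·sin θ₁ = 0.2757 → θ₂ = 16°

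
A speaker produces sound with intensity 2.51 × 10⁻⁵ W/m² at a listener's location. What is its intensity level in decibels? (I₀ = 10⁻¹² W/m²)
β = 10·log₁₀(I/I₀) = 74 dB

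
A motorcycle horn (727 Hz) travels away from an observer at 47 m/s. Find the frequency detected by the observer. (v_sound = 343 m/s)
f_obs = f·v/(v + v_s) = 639.4 Hz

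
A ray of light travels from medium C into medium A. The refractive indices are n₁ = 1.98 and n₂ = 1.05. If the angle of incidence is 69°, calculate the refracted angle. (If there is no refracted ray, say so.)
sin θ₂ = (n₁/n₂)·sin θ₁ = 1.76 > 1, so there is no refracted ray — the light undergoes total internal reflection.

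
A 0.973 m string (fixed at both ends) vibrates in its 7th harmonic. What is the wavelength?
λₙ = 2L/n = 0.278 m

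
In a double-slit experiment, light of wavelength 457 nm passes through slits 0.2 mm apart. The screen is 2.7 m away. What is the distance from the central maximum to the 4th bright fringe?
y = mλL/d = 24.68 mm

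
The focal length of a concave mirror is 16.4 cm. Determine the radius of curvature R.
R = 2|f| = 32.8 cm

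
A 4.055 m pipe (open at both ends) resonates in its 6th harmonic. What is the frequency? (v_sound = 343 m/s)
fₙ = nv/(2L) = 253.8 Hz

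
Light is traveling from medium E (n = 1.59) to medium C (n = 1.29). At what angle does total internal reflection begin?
θc = arcsin(n₂/n₁) = 54.23°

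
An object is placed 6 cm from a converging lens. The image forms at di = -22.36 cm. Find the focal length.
1/f = 1/do + 1/di → f = 8.2 cm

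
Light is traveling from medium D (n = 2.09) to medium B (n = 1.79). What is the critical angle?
θc = arcsin(n₂/n₁) = 58.92°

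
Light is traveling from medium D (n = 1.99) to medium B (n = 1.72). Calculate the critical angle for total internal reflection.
θc = arcsin(n₂/n₁) = 59.81°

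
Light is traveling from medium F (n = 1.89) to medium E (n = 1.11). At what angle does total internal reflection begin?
θc = arcsin(n₂/n₁) = 35.97°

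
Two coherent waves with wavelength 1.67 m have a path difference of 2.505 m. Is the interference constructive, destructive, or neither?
destructive — path difference = 1.5λ, an odd multiple of λ/2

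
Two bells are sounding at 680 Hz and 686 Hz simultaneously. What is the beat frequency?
6 Hz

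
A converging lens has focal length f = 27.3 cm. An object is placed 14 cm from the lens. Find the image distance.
1/di = 1/f − 1/do → di = -28.74 cm (virtual image)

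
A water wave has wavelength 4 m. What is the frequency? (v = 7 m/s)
f = v/λ = 1.75 Hz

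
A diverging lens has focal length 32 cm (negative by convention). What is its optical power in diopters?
P = 1/f = -3.125 D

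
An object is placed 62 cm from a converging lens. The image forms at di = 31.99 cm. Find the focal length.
1/f = 1/do + 1/di → f = 21.1 cm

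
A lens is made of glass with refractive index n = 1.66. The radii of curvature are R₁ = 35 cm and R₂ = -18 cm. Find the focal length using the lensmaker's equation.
1/f = (n − 1)(1/R₁ − 1/R₂) → f = 18.01 cm (converging lens)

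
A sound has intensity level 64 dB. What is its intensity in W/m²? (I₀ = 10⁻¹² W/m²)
I = I₀·10^(β/10) = 2.51 × 10⁻⁶ W/m²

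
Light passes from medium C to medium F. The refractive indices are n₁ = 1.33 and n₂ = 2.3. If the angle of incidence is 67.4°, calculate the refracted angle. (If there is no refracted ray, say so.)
sin θ₂ = (n₁/n₂)·sin θ₁ = 0.5339 → θ₂ = 32.27°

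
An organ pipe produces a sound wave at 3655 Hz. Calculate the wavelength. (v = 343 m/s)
λ = v/f = 0.09384 m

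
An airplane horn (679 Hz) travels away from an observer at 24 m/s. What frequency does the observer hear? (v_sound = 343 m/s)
f_obs = f·v/(v + v_s) = 634.6 Hz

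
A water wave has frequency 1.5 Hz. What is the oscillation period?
T = 1/f = 0.6667 s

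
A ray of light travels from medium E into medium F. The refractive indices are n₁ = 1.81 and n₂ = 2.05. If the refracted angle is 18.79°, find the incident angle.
sin θ₁ = (n₂/n₁)·sin θ₂ → θ₁ = 21.4°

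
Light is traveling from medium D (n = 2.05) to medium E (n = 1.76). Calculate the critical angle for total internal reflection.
θc = arcsin(n₂/n₁) = 59.15°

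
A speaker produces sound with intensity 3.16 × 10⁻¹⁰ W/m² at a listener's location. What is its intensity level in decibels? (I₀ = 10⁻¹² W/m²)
β = 10·log₁₀(I/I₀) = 25 dB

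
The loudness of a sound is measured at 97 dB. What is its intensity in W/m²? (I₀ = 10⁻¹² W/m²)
I = I₀·10^(β/10) = 5.01 × 10⁻³ W/m²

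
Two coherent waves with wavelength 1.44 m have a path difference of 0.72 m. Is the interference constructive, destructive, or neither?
destructive — path difference = 0.5λ, an odd multiple of λ/2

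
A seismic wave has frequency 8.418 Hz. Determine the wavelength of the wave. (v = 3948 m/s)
λ = v/f = 469 m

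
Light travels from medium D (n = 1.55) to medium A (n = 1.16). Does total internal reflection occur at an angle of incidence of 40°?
θc = arcsin(n₂/n₁) = 48.45°; 40° < θc, so no — the ray refracts.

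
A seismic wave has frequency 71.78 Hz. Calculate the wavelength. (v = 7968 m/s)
λ = v/f = 111 m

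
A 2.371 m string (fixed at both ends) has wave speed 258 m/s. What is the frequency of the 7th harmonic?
fₙ = nv/(2L) = 380.9 Hz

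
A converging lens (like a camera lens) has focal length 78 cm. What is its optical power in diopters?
P = 1/f = 1.282 D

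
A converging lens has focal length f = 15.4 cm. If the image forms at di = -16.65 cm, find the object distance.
1/do = 1/f − 1/di → do = 8 cm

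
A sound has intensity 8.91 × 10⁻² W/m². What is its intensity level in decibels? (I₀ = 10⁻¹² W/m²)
β = 10·log₁₀(I/I₀) = 109.5 dB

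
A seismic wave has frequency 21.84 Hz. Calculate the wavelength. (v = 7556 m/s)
λ = v/f = 346 m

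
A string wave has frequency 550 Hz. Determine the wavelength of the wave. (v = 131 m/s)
λ = v/f = 0.2382 m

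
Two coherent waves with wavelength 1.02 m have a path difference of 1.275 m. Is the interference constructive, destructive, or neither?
neither (partial) — path difference = 1.25λ, neither a whole number of wavelengths nor an odd multiple of λ/2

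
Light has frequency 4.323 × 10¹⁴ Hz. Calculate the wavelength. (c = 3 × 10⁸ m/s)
λ = c/f = 694 nm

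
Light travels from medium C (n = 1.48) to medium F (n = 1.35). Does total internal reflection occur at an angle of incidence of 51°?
θc = arcsin(n₂/n₁) = 65.81°; 51° < θc, so no — the ray refracts.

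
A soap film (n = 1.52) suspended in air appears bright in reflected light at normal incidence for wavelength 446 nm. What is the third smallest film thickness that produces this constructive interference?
2nt = (m − ½)λ with m = 3 → t = (m − ½)λ/(2n) = 366.8 nm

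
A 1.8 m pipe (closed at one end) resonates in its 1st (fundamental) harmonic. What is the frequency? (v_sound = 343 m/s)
fₙ = nv/(4L) = 47.64 Hz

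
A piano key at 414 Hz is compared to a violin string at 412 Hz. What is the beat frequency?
2 Hz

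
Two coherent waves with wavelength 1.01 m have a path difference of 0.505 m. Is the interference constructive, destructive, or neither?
destructive — path difference = 0.5λ, an odd multiple of λ/2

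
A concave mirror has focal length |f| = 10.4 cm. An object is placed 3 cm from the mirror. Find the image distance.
f = +10.4 cm (concave); 1/di = 1/f − 1/do → di = -4.216 cm (virtual image, behind mirror)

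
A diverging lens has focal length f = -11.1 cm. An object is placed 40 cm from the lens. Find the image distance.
1/di = 1/f − 1/do → di = -8.689 cm (virtual image)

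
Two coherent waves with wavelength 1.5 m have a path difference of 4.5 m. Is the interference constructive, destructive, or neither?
constructive — path difference = 3λ, a whole number of wavelengths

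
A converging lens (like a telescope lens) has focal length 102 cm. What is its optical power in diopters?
P = 1/f = 0.9804 D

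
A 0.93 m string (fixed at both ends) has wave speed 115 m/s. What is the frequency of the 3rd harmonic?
fₙ = nv/(2L) = 185.5 Hz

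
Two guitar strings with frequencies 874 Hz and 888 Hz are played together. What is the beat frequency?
14 Hz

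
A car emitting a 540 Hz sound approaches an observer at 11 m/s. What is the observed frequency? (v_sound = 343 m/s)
f_obs = f·v/(v − v_s) = 557.9 Hz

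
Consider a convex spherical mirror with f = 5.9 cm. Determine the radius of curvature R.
R = 2|f| = 11.8 cm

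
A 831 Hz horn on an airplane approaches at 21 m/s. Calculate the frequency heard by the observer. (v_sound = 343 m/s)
f_obs = f·v/(v − v_s) = 885.2 Hz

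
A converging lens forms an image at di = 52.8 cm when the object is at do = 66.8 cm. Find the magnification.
M = −di/do = -0.7904 (inverted image)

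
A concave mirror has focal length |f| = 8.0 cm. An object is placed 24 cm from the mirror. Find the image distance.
f = +8.0 cm (concave); 1/di = 1/f − 1/do → di = 12 cm (real image, in front of mirror)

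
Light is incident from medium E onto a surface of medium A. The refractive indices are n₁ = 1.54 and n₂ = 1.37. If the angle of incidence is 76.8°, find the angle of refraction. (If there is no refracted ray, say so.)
sin θ₂ = (n₁/n₂)·sin θ₁ = 1.094 > 1, so there is no refracted ray — the light undergoes total internal reflection.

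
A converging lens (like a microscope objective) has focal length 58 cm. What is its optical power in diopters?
P = 1/f = 1.724 D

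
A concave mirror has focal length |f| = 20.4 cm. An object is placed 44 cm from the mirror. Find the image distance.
f = +20.4 cm (concave); 1/di = 1/f − 1/do → di = 38.03 cm (real image, in front of mirror)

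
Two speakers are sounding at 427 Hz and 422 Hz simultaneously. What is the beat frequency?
5 Hz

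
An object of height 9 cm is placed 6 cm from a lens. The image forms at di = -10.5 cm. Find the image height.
hi = (-di/do) × ho = 15.75 cm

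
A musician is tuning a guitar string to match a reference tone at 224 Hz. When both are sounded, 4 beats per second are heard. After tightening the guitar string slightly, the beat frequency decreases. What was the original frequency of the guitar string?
220 Hz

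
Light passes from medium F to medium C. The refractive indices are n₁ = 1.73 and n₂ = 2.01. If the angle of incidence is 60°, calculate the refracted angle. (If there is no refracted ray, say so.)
sin θ₂ = (n₁/n₂)·sin θ₁ = 0.7454 → θ₂ = 48.19°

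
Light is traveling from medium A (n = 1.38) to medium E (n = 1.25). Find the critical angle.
θc = arcsin(n₂/n₁) = 64.93°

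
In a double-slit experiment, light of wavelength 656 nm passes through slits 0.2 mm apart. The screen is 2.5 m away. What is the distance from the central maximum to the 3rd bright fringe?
y = mλL/d = 24.6 mm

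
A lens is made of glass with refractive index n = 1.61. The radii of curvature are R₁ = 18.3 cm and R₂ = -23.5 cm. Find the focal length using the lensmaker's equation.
1/f = (n − 1)(1/R₁ − 1/R₂) → f = 16.87 cm (converging lens)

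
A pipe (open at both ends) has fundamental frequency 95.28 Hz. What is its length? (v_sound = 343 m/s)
L = v/(2f₁) = 1.8 m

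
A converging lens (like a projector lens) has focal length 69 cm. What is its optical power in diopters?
P = 1/f = 1.449 D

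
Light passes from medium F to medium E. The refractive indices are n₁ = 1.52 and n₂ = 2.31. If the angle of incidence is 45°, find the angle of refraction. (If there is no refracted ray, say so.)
sin θ₂ = (n₁/n₂)·sin θ₁ = 0.4653 → θ₂ = 27.73°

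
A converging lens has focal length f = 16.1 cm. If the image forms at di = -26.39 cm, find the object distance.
1/do = 1/f − 1/di → do = 10 cm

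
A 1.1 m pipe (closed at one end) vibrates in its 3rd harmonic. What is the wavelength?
λₙ = 4L/n = 1.467 m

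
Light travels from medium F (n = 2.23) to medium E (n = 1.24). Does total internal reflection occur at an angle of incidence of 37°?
θc = arcsin(n₂/n₁) = 33.78°; 37° > θc, so yes — total internal reflection.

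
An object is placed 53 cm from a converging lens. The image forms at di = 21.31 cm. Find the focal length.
1/f = 1/do + 1/di → f = 15.2 cm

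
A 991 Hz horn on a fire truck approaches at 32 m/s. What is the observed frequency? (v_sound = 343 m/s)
f_obs = f·v/(v − v_s) = 1093 Hz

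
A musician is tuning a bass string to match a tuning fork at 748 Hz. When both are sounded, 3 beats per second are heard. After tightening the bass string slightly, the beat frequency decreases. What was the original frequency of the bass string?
745 Hz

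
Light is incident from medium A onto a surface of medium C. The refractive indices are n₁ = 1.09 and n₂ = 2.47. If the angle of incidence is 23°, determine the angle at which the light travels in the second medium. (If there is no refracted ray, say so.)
sin θ₂ = (n₁/n₂)·sin θ₁ = 0.1724 → θ₂ = 9.929°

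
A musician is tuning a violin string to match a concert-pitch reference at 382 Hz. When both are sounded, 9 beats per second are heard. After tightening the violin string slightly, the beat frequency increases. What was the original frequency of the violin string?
391 Hz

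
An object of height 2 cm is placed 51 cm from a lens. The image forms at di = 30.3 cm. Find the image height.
hi = (-di/do) × ho = -1.188 cm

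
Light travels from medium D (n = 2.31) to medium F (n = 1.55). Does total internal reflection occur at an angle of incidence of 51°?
θc = arcsin(n₂/n₁) = 42.14°; 51° > θc, so yes — total internal reflection.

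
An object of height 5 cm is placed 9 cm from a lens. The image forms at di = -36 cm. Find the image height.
hi = (-di/do) × ho = 20 cm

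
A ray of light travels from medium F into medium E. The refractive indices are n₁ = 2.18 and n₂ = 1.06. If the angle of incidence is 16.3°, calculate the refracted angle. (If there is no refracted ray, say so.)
sin θ₂ = (n₁/n₂)·sin θ₁ = 0.5772 → θ₂ = 35.26°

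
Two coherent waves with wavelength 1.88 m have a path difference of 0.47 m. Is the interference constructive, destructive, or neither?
neither (partial) — path difference = 0.25λ, neither a whole number of wavelengths nor an odd multiple of λ/2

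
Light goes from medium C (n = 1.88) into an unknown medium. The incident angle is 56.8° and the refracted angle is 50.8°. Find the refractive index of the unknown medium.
n₂ = n₁·sin θ₁ / sin θ₂ = 2.03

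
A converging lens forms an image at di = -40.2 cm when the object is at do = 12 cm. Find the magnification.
M = −di/do = 3.35 (upright image)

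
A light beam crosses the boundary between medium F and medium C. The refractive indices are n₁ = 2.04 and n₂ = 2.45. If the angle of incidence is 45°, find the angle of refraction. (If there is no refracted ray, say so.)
sin θ₂ = (n₁/n₂)·sin θ₁ = 0.5888 → θ₂ = 36.07°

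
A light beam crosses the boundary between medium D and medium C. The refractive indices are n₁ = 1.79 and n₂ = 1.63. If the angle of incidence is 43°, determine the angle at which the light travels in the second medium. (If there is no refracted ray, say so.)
sin θ₂ = (n₁/n₂)·sin θ₁ = 0.7489 → θ₂ = 48.5°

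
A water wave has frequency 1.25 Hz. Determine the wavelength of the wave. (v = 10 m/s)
λ = v/f = 8 m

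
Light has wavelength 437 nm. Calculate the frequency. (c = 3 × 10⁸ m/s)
f = c/λ = 6.865 × 10¹⁴ Hz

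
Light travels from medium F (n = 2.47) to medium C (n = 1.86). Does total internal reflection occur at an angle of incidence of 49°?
θc = arcsin(n₂/n₁) = 48.85°; 49° > θc, so yes — total internal reflection.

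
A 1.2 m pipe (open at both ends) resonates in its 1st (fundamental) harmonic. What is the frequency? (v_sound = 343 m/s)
fₙ = nv/(2L) = 142.9 Hz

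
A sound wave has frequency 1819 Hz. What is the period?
T = 1/f = 5.498 × 10⁻⁴ s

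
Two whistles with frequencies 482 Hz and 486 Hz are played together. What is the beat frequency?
4 Hz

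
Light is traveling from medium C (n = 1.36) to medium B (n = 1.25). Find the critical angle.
θc = arcsin(n₂/n₁) = 66.8°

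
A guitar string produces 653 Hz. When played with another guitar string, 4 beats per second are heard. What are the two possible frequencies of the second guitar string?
f₂ = 653 ± 4 Hz → 657 Hz or 649 Hz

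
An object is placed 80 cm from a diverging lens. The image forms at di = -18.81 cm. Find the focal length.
1/f = 1/do + 1/di → f = -24.59 cm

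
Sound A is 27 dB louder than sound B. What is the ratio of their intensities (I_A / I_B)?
I_A/I_B = 10^(Δβ/10) = 501.2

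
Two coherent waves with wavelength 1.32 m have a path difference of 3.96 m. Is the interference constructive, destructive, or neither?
constructive — path difference = 3λ, a whole number of wavelengths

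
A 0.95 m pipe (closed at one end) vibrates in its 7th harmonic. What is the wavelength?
λₙ = 4L/n = 0.5429 m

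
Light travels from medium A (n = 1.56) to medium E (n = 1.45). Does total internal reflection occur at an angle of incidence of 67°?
θc = arcsin(n₂/n₁) = 68.36°; 67° < θc, so no — the ray refracts.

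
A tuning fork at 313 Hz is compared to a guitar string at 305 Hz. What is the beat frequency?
8 Hz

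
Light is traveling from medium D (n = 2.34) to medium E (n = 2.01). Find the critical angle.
θc = arcsin(n₂/n₁) = 59.2°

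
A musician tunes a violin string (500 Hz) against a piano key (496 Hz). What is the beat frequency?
4 Hz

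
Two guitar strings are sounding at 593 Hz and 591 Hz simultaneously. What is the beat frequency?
2 Hz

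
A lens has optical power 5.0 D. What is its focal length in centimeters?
f = 1/P = 20 cm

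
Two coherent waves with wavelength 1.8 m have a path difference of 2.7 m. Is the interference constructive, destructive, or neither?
destructive — path difference = 1.5λ, an odd multiple of λ/2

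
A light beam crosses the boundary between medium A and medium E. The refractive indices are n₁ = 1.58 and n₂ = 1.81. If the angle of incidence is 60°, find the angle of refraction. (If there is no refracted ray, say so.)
sin θ₂ = (n₁/n₂)·sin θ₁ = 0.756 → θ₂ = 49.11°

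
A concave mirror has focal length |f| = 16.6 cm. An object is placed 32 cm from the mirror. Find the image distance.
f = +16.6 cm (concave); 1/di = 1/f − 1/do → di = 34.49 cm (real image, in front of mirror)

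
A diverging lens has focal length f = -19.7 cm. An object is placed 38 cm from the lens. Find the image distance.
1/di = 1/f − 1/do → di = -12.97 cm (virtual image)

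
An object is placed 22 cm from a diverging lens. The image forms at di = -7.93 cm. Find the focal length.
1/f = 1/do + 1/di → f = -12.4 cm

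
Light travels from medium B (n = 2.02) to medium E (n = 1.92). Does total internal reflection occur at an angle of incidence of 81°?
θc = arcsin(n₂/n₁) = 71.9°; 81° > θc, so yes — total internal reflection.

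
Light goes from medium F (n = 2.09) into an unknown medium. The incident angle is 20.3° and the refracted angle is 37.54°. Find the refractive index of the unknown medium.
n₂ = n₁·sin θ₁ / sin θ₂ = 1.19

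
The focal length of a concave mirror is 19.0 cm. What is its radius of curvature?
R = 2|f| = 38 cm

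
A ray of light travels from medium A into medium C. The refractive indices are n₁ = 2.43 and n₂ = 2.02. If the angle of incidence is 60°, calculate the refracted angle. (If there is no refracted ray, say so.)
sin θ₂ = (n₁/n₂)·sin θ₁ = 1.042 > 1, so there is no refracted ray — the light undergoes total internal reflection.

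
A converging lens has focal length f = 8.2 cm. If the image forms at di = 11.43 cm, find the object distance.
1/do = 1/f − 1/di → do = 29.02 cm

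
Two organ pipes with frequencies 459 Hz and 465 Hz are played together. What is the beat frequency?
6 Hz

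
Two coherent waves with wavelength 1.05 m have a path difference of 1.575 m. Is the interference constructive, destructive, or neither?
destructive — path difference = 1.5λ, an odd multiple of λ/2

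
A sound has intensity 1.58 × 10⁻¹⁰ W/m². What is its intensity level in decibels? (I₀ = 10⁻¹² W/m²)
β = 10·log₁₀(I/I₀) = 21.99 dB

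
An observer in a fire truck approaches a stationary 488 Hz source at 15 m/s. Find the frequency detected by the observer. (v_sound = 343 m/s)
f_obs = f·(v + v_o)/v = 509.3 Hz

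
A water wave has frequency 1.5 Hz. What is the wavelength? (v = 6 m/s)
λ = v/f = 4 m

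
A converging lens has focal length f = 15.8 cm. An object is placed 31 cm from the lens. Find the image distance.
1/di = 1/f − 1/do → di = 32.22 cm (real image)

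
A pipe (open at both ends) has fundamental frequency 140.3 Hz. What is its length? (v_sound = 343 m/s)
L = v/(2f₁) = 1.222 m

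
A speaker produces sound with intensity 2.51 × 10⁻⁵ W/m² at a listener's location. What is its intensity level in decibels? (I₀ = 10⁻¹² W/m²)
β = 10·log₁₀(I/I₀) = 74 dB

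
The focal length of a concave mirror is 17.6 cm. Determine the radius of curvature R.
R = 2|f| = 35.2 cm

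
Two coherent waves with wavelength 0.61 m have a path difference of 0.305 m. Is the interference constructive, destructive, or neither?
destructive — path difference = 0.5λ, an odd multiple of λ/2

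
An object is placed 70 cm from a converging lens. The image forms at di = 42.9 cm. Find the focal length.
1/f = 1/do + 1/di → f = 26.6 cm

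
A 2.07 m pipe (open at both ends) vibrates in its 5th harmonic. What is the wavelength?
λₙ = 2L/n = 0.828 m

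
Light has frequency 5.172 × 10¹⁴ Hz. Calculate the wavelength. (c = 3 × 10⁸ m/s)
λ = c/f = 580 nm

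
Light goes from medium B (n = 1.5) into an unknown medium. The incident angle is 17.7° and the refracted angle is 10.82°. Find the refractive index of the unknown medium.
n₂ = n₁·sin θ₁ / sin θ₂ = 2.429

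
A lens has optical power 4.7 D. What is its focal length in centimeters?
f = 1/P = 21.28 cm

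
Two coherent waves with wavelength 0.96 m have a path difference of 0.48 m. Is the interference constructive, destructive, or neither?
destructive — path difference = 0.5λ, an odd multiple of λ/2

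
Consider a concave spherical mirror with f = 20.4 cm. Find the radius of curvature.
R = 2|f| = 40.8 cm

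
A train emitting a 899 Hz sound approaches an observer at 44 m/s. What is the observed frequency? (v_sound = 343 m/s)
f_obs = f·v/(v − v_s) = 1031 Hz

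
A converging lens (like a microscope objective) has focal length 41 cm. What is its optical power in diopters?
P = 1/f = 2.439 D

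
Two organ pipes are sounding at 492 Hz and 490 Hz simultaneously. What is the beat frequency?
2 Hz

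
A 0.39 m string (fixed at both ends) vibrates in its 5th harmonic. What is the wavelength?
λₙ = 2L/n = 0.156 m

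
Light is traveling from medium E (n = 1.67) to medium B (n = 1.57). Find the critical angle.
θc = arcsin(n₂/n₁) = 70.07°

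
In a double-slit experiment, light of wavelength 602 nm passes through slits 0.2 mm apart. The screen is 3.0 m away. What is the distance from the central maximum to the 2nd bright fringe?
y = mλL/d = 18.06 mm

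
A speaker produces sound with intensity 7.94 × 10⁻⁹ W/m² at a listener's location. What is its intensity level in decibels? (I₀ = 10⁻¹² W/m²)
β = 10·log₁₀(I/I₀) = 39 dB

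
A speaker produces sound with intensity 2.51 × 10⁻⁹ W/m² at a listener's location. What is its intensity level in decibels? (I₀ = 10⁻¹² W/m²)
β = 10·log₁₀(I/I₀) = 34 dB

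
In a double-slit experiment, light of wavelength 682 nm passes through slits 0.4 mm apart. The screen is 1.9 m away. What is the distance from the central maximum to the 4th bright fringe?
y = mλL/d = 12.96 mm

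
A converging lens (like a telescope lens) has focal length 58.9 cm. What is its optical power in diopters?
P = 1/f = 1.698 D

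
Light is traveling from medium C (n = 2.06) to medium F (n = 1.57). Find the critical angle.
θc = arcsin(n₂/n₁) = 49.65°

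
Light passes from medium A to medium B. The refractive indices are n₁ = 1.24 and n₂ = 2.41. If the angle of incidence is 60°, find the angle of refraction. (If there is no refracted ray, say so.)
sin θ₂ = (n₁/n₂)·sin θ₁ = 0.4456 → θ₂ = 26.46°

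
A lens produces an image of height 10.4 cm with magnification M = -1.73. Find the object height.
ho = |hi|/|M| = 6.012 cm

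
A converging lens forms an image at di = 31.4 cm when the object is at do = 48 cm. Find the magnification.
M = −di/do = -0.6542 (inverted image)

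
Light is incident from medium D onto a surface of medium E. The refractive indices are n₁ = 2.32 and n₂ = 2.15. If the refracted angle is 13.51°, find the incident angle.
sin θ₁ = (n₂/n₁)·sin θ₂ → θ₁ = 12.5°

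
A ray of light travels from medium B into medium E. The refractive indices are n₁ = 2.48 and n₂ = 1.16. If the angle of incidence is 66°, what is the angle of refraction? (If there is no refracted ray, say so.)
sin θ₂ = (n₁/n₂)·sin θ₁ = 1.953 > 1, so there is no refracted ray — the light undergoes total internal reflection.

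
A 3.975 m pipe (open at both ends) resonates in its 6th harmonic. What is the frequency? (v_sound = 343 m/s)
fₙ = nv/(2L) = 258.9 Hz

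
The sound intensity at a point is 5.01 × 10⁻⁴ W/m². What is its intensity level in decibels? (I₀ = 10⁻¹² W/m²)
β = 10·log₁₀(I/I₀) = 87 dB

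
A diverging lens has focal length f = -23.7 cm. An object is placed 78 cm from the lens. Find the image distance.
1/di = 1/f − 1/do → di = -18.18 cm (virtual image)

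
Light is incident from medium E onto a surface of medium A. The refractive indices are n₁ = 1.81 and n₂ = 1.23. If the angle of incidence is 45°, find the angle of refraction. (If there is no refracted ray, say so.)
sin θ₂ = (n₁/n₂)·sin θ₁ = 1.041 > 1, so there is no refracted ray — the light undergoes total internal reflection.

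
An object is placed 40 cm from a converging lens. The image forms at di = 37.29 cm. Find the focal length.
1/f = 1/do + 1/di → f = 19.3 cm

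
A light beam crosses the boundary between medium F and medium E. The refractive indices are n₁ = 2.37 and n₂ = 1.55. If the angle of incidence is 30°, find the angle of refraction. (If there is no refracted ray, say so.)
sin θ₂ = (n₁/n₂)·sin θ₁ = 0.7645 → θ₂ = 49.86°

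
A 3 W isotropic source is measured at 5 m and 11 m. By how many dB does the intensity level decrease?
Δβ = 20·log₁₀(r₂/r₁) = 6.848 dB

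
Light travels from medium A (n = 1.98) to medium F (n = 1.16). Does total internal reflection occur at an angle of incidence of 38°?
θc = arcsin(n₂/n₁) = 35.86°; 38° > θc, so yes — total internal reflection.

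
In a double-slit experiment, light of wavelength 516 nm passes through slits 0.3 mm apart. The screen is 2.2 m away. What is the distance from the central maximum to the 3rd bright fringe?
y = mλL/d = 11.35 mm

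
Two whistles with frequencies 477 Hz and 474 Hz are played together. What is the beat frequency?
3 Hz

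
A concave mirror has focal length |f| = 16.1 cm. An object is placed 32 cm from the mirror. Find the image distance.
f = +16.1 cm (concave); 1/di = 1/f − 1/do → di = 32.4 cm (real image, in front of mirror)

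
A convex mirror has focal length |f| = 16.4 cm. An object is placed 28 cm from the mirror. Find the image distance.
f = −16.4 cm (convex); 1/di = 1/f − 1/do → di = -10.34 cm (virtual image, behind mirror)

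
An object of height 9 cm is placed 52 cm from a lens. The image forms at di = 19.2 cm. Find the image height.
hi = (-di/do) × ho = -3.323 cm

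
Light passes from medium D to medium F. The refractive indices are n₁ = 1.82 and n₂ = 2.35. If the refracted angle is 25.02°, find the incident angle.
sin θ₁ = (n₂/n₁)·sin θ₂ → θ₁ = 33.1°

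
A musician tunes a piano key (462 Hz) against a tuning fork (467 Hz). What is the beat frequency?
5 Hz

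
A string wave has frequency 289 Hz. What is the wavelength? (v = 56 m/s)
λ = v/f = 0.1938 m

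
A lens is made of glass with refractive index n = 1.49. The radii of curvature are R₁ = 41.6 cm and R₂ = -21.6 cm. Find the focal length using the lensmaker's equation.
1/f = (n − 1)(1/R₁ − 1/R₂) → f = 29.02 cm (converging lens)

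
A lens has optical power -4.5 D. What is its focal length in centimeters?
f = 1/P = -22.22 cm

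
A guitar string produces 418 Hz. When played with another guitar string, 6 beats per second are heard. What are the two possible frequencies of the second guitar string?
f₂ = 418 ± 6 Hz → 424 Hz or 412 Hz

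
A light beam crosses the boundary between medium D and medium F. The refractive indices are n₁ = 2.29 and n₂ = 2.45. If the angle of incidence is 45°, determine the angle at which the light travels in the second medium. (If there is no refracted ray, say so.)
sin θ₂ = (n₁/n₂)·sin θ₁ = 0.6609 → θ₂ = 41.37°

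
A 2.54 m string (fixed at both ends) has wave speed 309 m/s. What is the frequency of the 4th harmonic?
fₙ = nv/(2L) = 243.3 Hz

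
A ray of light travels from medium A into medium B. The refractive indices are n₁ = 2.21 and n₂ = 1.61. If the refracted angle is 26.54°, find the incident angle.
sin θ₁ = (n₂/n₁)·sin θ₂ → θ₁ = 19°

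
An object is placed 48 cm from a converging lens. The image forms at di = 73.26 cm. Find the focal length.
1/f = 1/do + 1/di → f = 29 cm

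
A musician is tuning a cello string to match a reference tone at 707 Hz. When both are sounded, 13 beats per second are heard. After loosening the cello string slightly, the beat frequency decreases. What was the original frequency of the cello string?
720 Hz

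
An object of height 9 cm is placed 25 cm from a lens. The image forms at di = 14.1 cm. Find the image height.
hi = (-di/do) × ho = -5.076 cm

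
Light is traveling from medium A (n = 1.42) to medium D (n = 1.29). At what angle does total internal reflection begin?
θc = arcsin(n₂/n₁) = 65.29°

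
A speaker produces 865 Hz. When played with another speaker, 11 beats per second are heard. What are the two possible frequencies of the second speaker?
f₂ = 865 ± 11 Hz → 876 Hz or 854 Hz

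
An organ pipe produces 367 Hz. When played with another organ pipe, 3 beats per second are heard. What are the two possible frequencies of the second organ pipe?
f₂ = 367 ± 3 Hz → 370 Hz or 364 Hz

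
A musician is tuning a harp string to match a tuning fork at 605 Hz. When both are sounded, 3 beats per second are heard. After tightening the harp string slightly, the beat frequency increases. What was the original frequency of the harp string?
608 Hz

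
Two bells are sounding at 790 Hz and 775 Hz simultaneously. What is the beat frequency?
15 Hz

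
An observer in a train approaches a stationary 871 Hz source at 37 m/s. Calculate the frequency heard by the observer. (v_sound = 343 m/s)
f_obs = f·(v + v_o)/v = 965 Hz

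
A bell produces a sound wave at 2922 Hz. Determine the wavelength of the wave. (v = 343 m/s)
λ = v/f = 0.1174 m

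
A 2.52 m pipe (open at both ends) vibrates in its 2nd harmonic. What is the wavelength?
λₙ = 2L/n = 2.52 m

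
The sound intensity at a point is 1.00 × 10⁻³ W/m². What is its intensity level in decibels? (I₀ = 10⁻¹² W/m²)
β = 10·log₁₀(I/I₀) = 90 dB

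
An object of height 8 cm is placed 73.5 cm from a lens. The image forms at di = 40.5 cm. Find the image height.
hi = (-di/do) × ho = -4.408 cm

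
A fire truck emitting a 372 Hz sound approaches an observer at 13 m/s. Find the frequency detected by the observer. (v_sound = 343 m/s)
f_obs = f·v/(v − v_s) = 386.7 Hz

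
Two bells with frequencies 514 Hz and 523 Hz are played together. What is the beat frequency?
9 Hz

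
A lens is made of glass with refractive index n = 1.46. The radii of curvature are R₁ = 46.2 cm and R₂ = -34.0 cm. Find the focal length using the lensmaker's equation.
1/f = (n − 1)(1/R₁ − 1/R₂) → f = 42.58 cm (converging lens)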